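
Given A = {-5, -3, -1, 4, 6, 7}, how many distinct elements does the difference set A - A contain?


A - A = {a - a' : a, a' ∈ A}; |A| = 6.
Bounds: 2|A|-1 ≤ |A - A| ≤ |A|² - |A| + 1, i.e. 11 ≤ |A - A| ≤ 31.
Note: 0 ∈ A - A always (from a - a). The set is symmetric: if d ∈ A - A then -d ∈ A - A.
Enumerate nonzero differences d = a - a' with a > a' (then include -d):
Positive differences: {1, 2, 3, 4, 5, 7, 8, 9, 10, 11, 12}
Full difference set: {0} ∪ (positive diffs) ∪ (negative diffs).
|A - A| = 1 + 2·11 = 23 (matches direct enumeration: 23).

|A - A| = 23


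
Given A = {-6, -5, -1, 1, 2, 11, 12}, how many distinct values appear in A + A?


A + A = {a + a' : a, a' ∈ A}; |A| = 7.
General bounds: 2|A| - 1 ≤ |A + A| ≤ |A|(|A|+1)/2, i.e. 13 ≤ |A + A| ≤ 28.
Lower bound 2|A|-1 is attained iff A is an arithmetic progression.
Enumerate sums a + a' for a ≤ a' (symmetric, so this suffices):
a = -6: -6+-6=-12, -6+-5=-11, -6+-1=-7, -6+1=-5, -6+2=-4, -6+11=5, -6+12=6
a = -5: -5+-5=-10, -5+-1=-6, -5+1=-4, -5+2=-3, -5+11=6, -5+12=7
a = -1: -1+-1=-2, -1+1=0, -1+2=1, -1+11=10, -1+12=11
a = 1: 1+1=2, 1+2=3, 1+11=12, 1+12=13
a = 2: 2+2=4, 2+11=13, 2+12=14
a = 11: 11+11=22, 11+12=23
a = 12: 12+12=24
Distinct sums: {-12, -11, -10, -7, -6, -5, -4, -3, -2, 0, 1, 2, 3, 4, 5, 6, 7, 10, 11, 12, 13, 14, 22, 23, 24}
|A + A| = 25

|A + A| = 25


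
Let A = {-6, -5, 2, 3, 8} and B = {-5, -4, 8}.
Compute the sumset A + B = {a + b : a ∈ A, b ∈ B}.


A + B = {a + b : a ∈ A, b ∈ B}.
Enumerate all |A|·|B| = 5·3 = 15 pairs (a, b) and collect distinct sums.
a = -6: -6+-5=-11, -6+-4=-10, -6+8=2
a = -5: -5+-5=-10, -5+-4=-9, -5+8=3
a = 2: 2+-5=-3, 2+-4=-2, 2+8=10
a = 3: 3+-5=-2, 3+-4=-1, 3+8=11
a = 8: 8+-5=3, 8+-4=4, 8+8=16
Collecting distinct sums: A + B = {-11, -10, -9, -3, -2, -1, 2, 3, 4, 10, 11, 16}
|A + B| = 12

A + B = {-11, -10, -9, -3, -2, -1, 2, 3, 4, 10, 11, 16}


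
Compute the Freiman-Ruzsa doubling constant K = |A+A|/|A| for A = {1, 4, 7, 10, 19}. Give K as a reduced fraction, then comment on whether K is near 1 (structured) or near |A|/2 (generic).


|A| = 5.
Compute A + A by enumerating all 25 pairs.
A + A = {2, 5, 8, 11, 14, 17, 20, 23, 26, 29, 38}, so |A + A| = 11.
K = |A + A| / |A| = 11/5 (already in lowest terms) ≈ 2.2000.
Reference: AP of size 5 gives K = 9/5 ≈ 1.8000; a fully generic set of size 5 gives K ≈ 3.0000.

|A| = 5, |A + A| = 11, K = 11/5.


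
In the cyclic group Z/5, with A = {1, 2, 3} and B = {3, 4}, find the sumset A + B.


Work in Z/5Z: reduce every sum a + b modulo 5.
Enumerate all 6 pairs:
a = 1: 1+3=4, 1+4=0
a = 2: 2+3=0, 2+4=1
a = 3: 3+3=1, 3+4=2
Distinct residues collected: {0, 1, 2, 4}
|A + B| = 4 (out of 5 total residues).

A + B = {0, 1, 2, 4}


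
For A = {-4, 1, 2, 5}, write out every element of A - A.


A - A = {a - a' : a, a' ∈ A}.
Compute a - a' for each ordered pair (a, a'):
a = -4: -4--4=0, -4-1=-5, -4-2=-6, -4-5=-9
a = 1: 1--4=5, 1-1=0, 1-2=-1, 1-5=-4
a = 2: 2--4=6, 2-1=1, 2-2=0, 2-5=-3
a = 5: 5--4=9, 5-1=4, 5-2=3, 5-5=0
Collecting distinct values (and noting 0 appears from a-a):
A - A = {-9, -6, -5, -4, -3, -1, 0, 1, 3, 4, 5, 6, 9}
|A - A| = 13

A - A = {-9, -6, -5, -4, -3, -1, 0, 1, 3, 4, 5, 6, 9}


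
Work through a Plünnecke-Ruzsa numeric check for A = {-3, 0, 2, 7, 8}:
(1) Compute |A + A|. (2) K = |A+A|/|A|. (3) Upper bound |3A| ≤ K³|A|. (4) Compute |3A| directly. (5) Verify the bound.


|A| = 5.
Step 1: Compute A + A by enumerating all 25 pairs.
A + A = {-6, -3, -1, 0, 2, 4, 5, 7, 8, 9, 10, 14, 15, 16}, so |A + A| = 14.
Step 2: Doubling constant K = |A + A|/|A| = 14/5 = 14/5 ≈ 2.8000.
Step 3: Plünnecke-Ruzsa gives |3A| ≤ K³·|A| = (2.8000)³ · 5 ≈ 109.7600.
Step 4: Compute 3A = A + A + A directly by enumerating all triples (a,b,c) ∈ A³; |3A| = 27.
Step 5: Check 27 ≤ 109.7600? Yes ✓.

K = 14/5, Plünnecke-Ruzsa bound K³|A| ≈ 109.7600, |3A| = 27, inequality holds.


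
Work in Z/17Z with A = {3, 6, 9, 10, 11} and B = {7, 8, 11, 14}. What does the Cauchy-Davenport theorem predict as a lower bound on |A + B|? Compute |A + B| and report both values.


Cauchy-Davenport: |A + B| ≥ min(p, |A| + |B| - 1) for A, B nonempty in Z/pZ.
|A| = 5, |B| = 4, p = 17.
CD lower bound = min(17, 5 + 4 - 1) = min(17, 8) = 8.
Compute A + B mod 17 directly:
a = 3: 3+7=10, 3+8=11, 3+11=14, 3+14=0
a = 6: 6+7=13, 6+8=14, 6+11=0, 6+14=3
a = 9: 9+7=16, 9+8=0, 9+11=3, 9+14=6
a = 10: 10+7=0, 10+8=1, 10+11=4, 10+14=7
a = 11: 11+7=1, 11+8=2, 11+11=5, 11+14=8
A + B = {0, 1, 2, 3, 4, 5, 6, 7, 8, 10, 11, 13, 14, 16}, so |A + B| = 14.
Verify: 14 ≥ 8? Yes ✓.

CD lower bound = 8, actual |A + B| = 14.


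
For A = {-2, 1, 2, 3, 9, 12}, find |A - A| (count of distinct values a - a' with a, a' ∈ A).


A - A = {a - a' : a, a' ∈ A}; |A| = 6.
Bounds: 2|A|-1 ≤ |A - A| ≤ |A|² - |A| + 1, i.e. 11 ≤ |A - A| ≤ 31.
Note: 0 ∈ A - A always (from a - a). The set is symmetric: if d ∈ A - A then -d ∈ A - A.
Enumerate nonzero differences d = a - a' with a > a' (then include -d):
Positive differences: {1, 2, 3, 4, 5, 6, 7, 8, 9, 10, 11, 14}
Full difference set: {0} ∪ (positive diffs) ∪ (negative diffs).
|A - A| = 1 + 2·12 = 25 (matches direct enumeration: 25).

|A - A| = 25


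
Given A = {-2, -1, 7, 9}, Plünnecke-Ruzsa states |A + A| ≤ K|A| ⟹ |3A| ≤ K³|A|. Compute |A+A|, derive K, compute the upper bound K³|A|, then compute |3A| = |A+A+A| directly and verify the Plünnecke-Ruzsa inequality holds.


|A| = 4.
Step 1: Compute A + A by enumerating all 16 pairs.
A + A = {-4, -3, -2, 5, 6, 7, 8, 14, 16, 18}, so |A + A| = 10.
Step 2: Doubling constant K = |A + A|/|A| = 10/4 = 10/4 ≈ 2.5000.
Step 3: Plünnecke-Ruzsa gives |3A| ≤ K³·|A| = (2.5000)³ · 4 ≈ 62.5000.
Step 4: Compute 3A = A + A + A directly by enumerating all triples (a,b,c) ∈ A³; |3A| = 19.
Step 5: Check 19 ≤ 62.5000? Yes ✓.

K = 10/4, Plünnecke-Ruzsa bound K³|A| ≈ 62.5000, |3A| = 19, inequality holds.


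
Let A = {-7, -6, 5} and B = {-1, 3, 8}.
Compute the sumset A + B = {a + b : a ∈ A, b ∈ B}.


A + B = {a + b : a ∈ A, b ∈ B}.
Enumerate all |A|·|B| = 3·3 = 9 pairs (a, b) and collect distinct sums.
a = -7: -7+-1=-8, -7+3=-4, -7+8=1
a = -6: -6+-1=-7, -6+3=-3, -6+8=2
a = 5: 5+-1=4, 5+3=8, 5+8=13
Collecting distinct sums: A + B = {-8, -7, -4, -3, 1, 2, 4, 8, 13}
|A + B| = 9

A + B = {-8, -7, -4, -3, 1, 2, 4, 8, 13}


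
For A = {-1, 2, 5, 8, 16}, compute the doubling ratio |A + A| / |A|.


|A| = 5.
Compute A + A by enumerating all 25 pairs.
A + A = {-2, 1, 4, 7, 10, 13, 15, 16, 18, 21, 24, 32}, so |A + A| = 12.
K = |A + A| / |A| = 12/5 (already in lowest terms) ≈ 2.4000.
Reference: AP of size 5 gives K = 9/5 ≈ 1.8000; a fully generic set of size 5 gives K ≈ 3.0000.

|A| = 5, |A + A| = 12, K = 12/5.


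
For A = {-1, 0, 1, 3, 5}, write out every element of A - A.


A - A = {a - a' : a, a' ∈ A}.
Compute a - a' for each ordered pair (a, a'):
a = -1: -1--1=0, -1-0=-1, -1-1=-2, -1-3=-4, -1-5=-6
a = 0: 0--1=1, 0-0=0, 0-1=-1, 0-3=-3, 0-5=-5
a = 1: 1--1=2, 1-0=1, 1-1=0, 1-3=-2, 1-5=-4
a = 3: 3--1=4, 3-0=3, 3-1=2, 3-3=0, 3-5=-2
a = 5: 5--1=6, 5-0=5, 5-1=4, 5-3=2, 5-5=0
Collecting distinct values (and noting 0 appears from a-a):
A - A = {-6, -5, -4, -3, -2, -1, 0, 1, 2, 3, 4, 5, 6}
|A - A| = 13

A - A = {-6, -5, -4, -3, -2, -1, 0, 1, 2, 3, 4, 5, 6}


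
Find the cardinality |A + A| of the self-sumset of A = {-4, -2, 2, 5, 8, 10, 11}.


A + A = {a + a' : a, a' ∈ A}; |A| = 7.
General bounds: 2|A| - 1 ≤ |A + A| ≤ |A|(|A|+1)/2, i.e. 13 ≤ |A + A| ≤ 28.
Lower bound 2|A|-1 is attained iff A is an arithmetic progression.
Enumerate sums a + a' for a ≤ a' (symmetric, so this suffices):
a = -4: -4+-4=-8, -4+-2=-6, -4+2=-2, -4+5=1, -4+8=4, -4+10=6, -4+11=7
a = -2: -2+-2=-4, -2+2=0, -2+5=3, -2+8=6, -2+10=8, -2+11=9
a = 2: 2+2=4, 2+5=7, 2+8=10, 2+10=12, 2+11=13
a = 5: 5+5=10, 5+8=13, 5+10=15, 5+11=16
a = 8: 8+8=16, 8+10=18, 8+11=19
a = 10: 10+10=20, 10+11=21
a = 11: 11+11=22
Distinct sums: {-8, -6, -4, -2, 0, 1, 3, 4, 6, 7, 8, 9, 10, 12, 13, 15, 16, 18, 19, 20, 21, 22}
|A + A| = 22

|A + A| = 22


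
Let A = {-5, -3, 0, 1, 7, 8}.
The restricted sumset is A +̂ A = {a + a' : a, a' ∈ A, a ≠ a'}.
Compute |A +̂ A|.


Restricted sumset: A +̂ A = {a + a' : a ∈ A, a' ∈ A, a ≠ a'}.
Equivalently, take A + A and drop any sum 2a that is achievable ONLY as a + a for a ∈ A (i.e. sums representable only with equal summands).
Enumerate pairs (a, a') with a < a' (symmetric, so each unordered pair gives one sum; this covers all a ≠ a'):
  -5 + -3 = -8
  -5 + 0 = -5
  -5 + 1 = -4
  -5 + 7 = 2
  -5 + 8 = 3
  -3 + 0 = -3
  -3 + 1 = -2
  -3 + 7 = 4
  -3 + 8 = 5
  0 + 1 = 1
  0 + 7 = 7
  0 + 8 = 8
  1 + 7 = 8
  1 + 8 = 9
  7 + 8 = 15
Collected distinct sums: {-8, -5, -4, -3, -2, 1, 2, 3, 4, 5, 7, 8, 9, 15}
|A +̂ A| = 14
(Reference bound: |A +̂ A| ≥ 2|A| - 3 for |A| ≥ 2, with |A| = 6 giving ≥ 9.)

|A +̂ A| = 14


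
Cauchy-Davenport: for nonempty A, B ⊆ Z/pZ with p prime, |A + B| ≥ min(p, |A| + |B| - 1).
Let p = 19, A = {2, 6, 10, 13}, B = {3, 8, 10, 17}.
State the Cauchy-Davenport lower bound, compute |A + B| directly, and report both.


Cauchy-Davenport: |A + B| ≥ min(p, |A| + |B| - 1) for A, B nonempty in Z/pZ.
|A| = 4, |B| = 4, p = 19.
CD lower bound = min(19, 4 + 4 - 1) = min(19, 7) = 7.
Compute A + B mod 19 directly:
a = 2: 2+3=5, 2+8=10, 2+10=12, 2+17=0
a = 6: 6+3=9, 6+8=14, 6+10=16, 6+17=4
a = 10: 10+3=13, 10+8=18, 10+10=1, 10+17=8
a = 13: 13+3=16, 13+8=2, 13+10=4, 13+17=11
A + B = {0, 1, 2, 4, 5, 8, 9, 10, 11, 12, 13, 14, 16, 18}, so |A + B| = 14.
Verify: 14 ≥ 7? Yes ✓.

CD lower bound = 7, actual |A + B| = 14.


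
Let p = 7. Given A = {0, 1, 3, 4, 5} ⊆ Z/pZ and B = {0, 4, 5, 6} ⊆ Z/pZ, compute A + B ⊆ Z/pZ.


Work in Z/7Z: reduce every sum a + b modulo 7.
Enumerate all 20 pairs:
a = 0: 0+0=0, 0+4=4, 0+5=5, 0+6=6
a = 1: 1+0=1, 1+4=5, 1+5=6, 1+6=0
a = 3: 3+0=3, 3+4=0, 3+5=1, 3+6=2
a = 4: 4+0=4, 4+4=1, 4+5=2, 4+6=3
a = 5: 5+0=5, 5+4=2, 5+5=3, 5+6=4
Distinct residues collected: {0, 1, 2, 3, 4, 5, 6}
|A + B| = 7 (out of 7 total residues).

A + B = {0, 1, 2, 3, 4, 5, 6}


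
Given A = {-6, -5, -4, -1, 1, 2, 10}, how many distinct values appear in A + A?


A + A = {a + a' : a, a' ∈ A}; |A| = 7.
General bounds: 2|A| - 1 ≤ |A + A| ≤ |A|(|A|+1)/2, i.e. 13 ≤ |A + A| ≤ 28.
Lower bound 2|A|-1 is attained iff A is an arithmetic progression.
Enumerate sums a + a' for a ≤ a' (symmetric, so this suffices):
a = -6: -6+-6=-12, -6+-5=-11, -6+-4=-10, -6+-1=-7, -6+1=-5, -6+2=-4, -6+10=4
a = -5: -5+-5=-10, -5+-4=-9, -5+-1=-6, -5+1=-4, -5+2=-3, -5+10=5
a = -4: -4+-4=-8, -4+-1=-5, -4+1=-3, -4+2=-2, -4+10=6
a = -1: -1+-1=-2, -1+1=0, -1+2=1, -1+10=9
a = 1: 1+1=2, 1+2=3, 1+10=11
a = 2: 2+2=4, 2+10=12
a = 10: 10+10=20
Distinct sums: {-12, -11, -10, -9, -8, -7, -6, -5, -4, -3, -2, 0, 1, 2, 3, 4, 5, 6, 9, 11, 12, 20}
|A + A| = 22

|A + A| = 22


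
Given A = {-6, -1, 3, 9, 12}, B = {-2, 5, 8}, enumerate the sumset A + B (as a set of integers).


A + B = {a + b : a ∈ A, b ∈ B}.
Enumerate all |A|·|B| = 5·3 = 15 pairs (a, b) and collect distinct sums.
a = -6: -6+-2=-8, -6+5=-1, -6+8=2
a = -1: -1+-2=-3, -1+5=4, -1+8=7
a = 3: 3+-2=1, 3+5=8, 3+8=11
a = 9: 9+-2=7, 9+5=14, 9+8=17
a = 12: 12+-2=10, 12+5=17, 12+8=20
Collecting distinct sums: A + B = {-8, -3, -1, 1, 2, 4, 7, 8, 10, 11, 14, 17, 20}
|A + B| = 13

A + B = {-8, -3, -1, 1, 2, 4, 7, 8, 10, 11, 14, 17, 20}


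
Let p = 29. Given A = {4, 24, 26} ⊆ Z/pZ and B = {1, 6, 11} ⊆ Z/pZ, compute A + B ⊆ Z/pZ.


Work in Z/29Z: reduce every sum a + b modulo 29.
Enumerate all 9 pairs:
a = 4: 4+1=5, 4+6=10, 4+11=15
a = 24: 24+1=25, 24+6=1, 24+11=6
a = 26: 26+1=27, 26+6=3, 26+11=8
Distinct residues collected: {1, 3, 5, 6, 8, 10, 15, 25, 27}
|A + B| = 9 (out of 29 total residues).

A + B = {1, 3, 5, 6, 8, 10, 15, 25, 27}


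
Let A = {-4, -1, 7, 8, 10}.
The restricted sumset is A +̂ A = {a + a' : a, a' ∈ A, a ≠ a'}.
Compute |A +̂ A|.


Restricted sumset: A +̂ A = {a + a' : a ∈ A, a' ∈ A, a ≠ a'}.
Equivalently, take A + A and drop any sum 2a that is achievable ONLY as a + a for a ∈ A (i.e. sums representable only with equal summands).
Enumerate pairs (a, a') with a < a' (symmetric, so each unordered pair gives one sum; this covers all a ≠ a'):
  -4 + -1 = -5
  -4 + 7 = 3
  -4 + 8 = 4
  -4 + 10 = 6
  -1 + 7 = 6
  -1 + 8 = 7
  -1 + 10 = 9
  7 + 8 = 15
  7 + 10 = 17
  8 + 10 = 18
Collected distinct sums: {-5, 3, 4, 6, 7, 9, 15, 17, 18}
|A +̂ A| = 9
(Reference bound: |A +̂ A| ≥ 2|A| - 3 for |A| ≥ 2, with |A| = 5 giving ≥ 7.)

|A +̂ A| = 9


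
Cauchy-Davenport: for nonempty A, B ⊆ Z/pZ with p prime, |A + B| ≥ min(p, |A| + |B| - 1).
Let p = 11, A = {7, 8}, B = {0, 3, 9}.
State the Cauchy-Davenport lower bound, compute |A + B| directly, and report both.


Cauchy-Davenport: |A + B| ≥ min(p, |A| + |B| - 1) for A, B nonempty in Z/pZ.
|A| = 2, |B| = 3, p = 11.
CD lower bound = min(11, 2 + 3 - 1) = min(11, 4) = 4.
Compute A + B mod 11 directly:
a = 7: 7+0=7, 7+3=10, 7+9=5
a = 8: 8+0=8, 8+3=0, 8+9=6
A + B = {0, 5, 6, 7, 8, 10}, so |A + B| = 6.
Verify: 6 ≥ 4? Yes ✓.

CD lower bound = 4, actual |A + B| = 6.


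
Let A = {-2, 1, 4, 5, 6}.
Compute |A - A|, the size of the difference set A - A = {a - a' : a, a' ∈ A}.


A - A = {a - a' : a, a' ∈ A}; |A| = 5.
Bounds: 2|A|-1 ≤ |A - A| ≤ |A|² - |A| + 1, i.e. 9 ≤ |A - A| ≤ 21.
Note: 0 ∈ A - A always (from a - a). The set is symmetric: if d ∈ A - A then -d ∈ A - A.
Enumerate nonzero differences d = a - a' with a > a' (then include -d):
Positive differences: {1, 2, 3, 4, 5, 6, 7, 8}
Full difference set: {0} ∪ (positive diffs) ∪ (negative diffs).
|A - A| = 1 + 2·8 = 17 (matches direct enumeration: 17).

|A - A| = 17


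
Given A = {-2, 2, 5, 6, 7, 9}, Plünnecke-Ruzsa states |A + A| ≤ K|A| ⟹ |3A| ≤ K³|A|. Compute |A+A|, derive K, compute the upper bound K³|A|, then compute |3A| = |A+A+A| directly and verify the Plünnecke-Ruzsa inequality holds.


|A| = 6.
Step 1: Compute A + A by enumerating all 36 pairs.
A + A = {-4, 0, 3, 4, 5, 7, 8, 9, 10, 11, 12, 13, 14, 15, 16, 18}, so |A + A| = 16.
Step 2: Doubling constant K = |A + A|/|A| = 16/6 = 16/6 ≈ 2.6667.
Step 3: Plünnecke-Ruzsa gives |3A| ≤ K³·|A| = (2.6667)³ · 6 ≈ 113.7778.
Step 4: Compute 3A = A + A + A directly by enumerating all triples (a,b,c) ∈ A³; |3A| = 27.
Step 5: Check 27 ≤ 113.7778? Yes ✓.

K = 16/6, Plünnecke-Ruzsa bound K³|A| ≈ 113.7778, |3A| = 27, inequality holds.


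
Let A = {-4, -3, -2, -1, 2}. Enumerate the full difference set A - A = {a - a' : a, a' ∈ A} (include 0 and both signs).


A - A = {a - a' : a, a' ∈ A}.
Compute a - a' for each ordered pair (a, a'):
a = -4: -4--4=0, -4--3=-1, -4--2=-2, -4--1=-3, -4-2=-6
a = -3: -3--4=1, -3--3=0, -3--2=-1, -3--1=-2, -3-2=-5
a = -2: -2--4=2, -2--3=1, -2--2=0, -2--1=-1, -2-2=-4
a = -1: -1--4=3, -1--3=2, -1--2=1, -1--1=0, -1-2=-3
a = 2: 2--4=6, 2--3=5, 2--2=4, 2--1=3, 2-2=0
Collecting distinct values (and noting 0 appears from a-a):
A - A = {-6, -5, -4, -3, -2, -1, 0, 1, 2, 3, 4, 5, 6}
|A - A| = 13

A - A = {-6, -5, -4, -3, -2, -1, 0, 1, 2, 3, 4, 5, 6}


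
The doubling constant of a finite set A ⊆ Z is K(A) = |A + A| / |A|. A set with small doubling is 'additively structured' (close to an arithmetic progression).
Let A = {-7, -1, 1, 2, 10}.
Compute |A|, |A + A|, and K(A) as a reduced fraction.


|A| = 5.
Compute A + A by enumerating all 25 pairs.
A + A = {-14, -8, -6, -5, -2, 0, 1, 2, 3, 4, 9, 11, 12, 20}, so |A + A| = 14.
K = |A + A| / |A| = 14/5 (already in lowest terms) ≈ 2.8000.
Reference: AP of size 5 gives K = 9/5 ≈ 1.8000; a fully generic set of size 5 gives K ≈ 3.0000.

|A| = 5, |A + A| = 14, K = 14/5.


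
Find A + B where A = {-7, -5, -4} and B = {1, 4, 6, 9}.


A + B = {a + b : a ∈ A, b ∈ B}.
Enumerate all |A|·|B| = 3·4 = 12 pairs (a, b) and collect distinct sums.
a = -7: -7+1=-6, -7+4=-3, -7+6=-1, -7+9=2
a = -5: -5+1=-4, -5+4=-1, -5+6=1, -5+9=4
a = -4: -4+1=-3, -4+4=0, -4+6=2, -4+9=5
Collecting distinct sums: A + B = {-6, -4, -3, -1, 0, 1, 2, 4, 5}
|A + B| = 9

A + B = {-6, -4, -3, -1, 0, 1, 2, 4, 5}


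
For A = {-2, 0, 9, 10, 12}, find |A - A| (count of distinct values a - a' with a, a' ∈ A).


A - A = {a - a' : a, a' ∈ A}; |A| = 5.
Bounds: 2|A|-1 ≤ |A - A| ≤ |A|² - |A| + 1, i.e. 9 ≤ |A - A| ≤ 21.
Note: 0 ∈ A - A always (from a - a). The set is symmetric: if d ∈ A - A then -d ∈ A - A.
Enumerate nonzero differences d = a - a' with a > a' (then include -d):
Positive differences: {1, 2, 3, 9, 10, 11, 12, 14}
Full difference set: {0} ∪ (positive diffs) ∪ (negative diffs).
|A - A| = 1 + 2·8 = 17 (matches direct enumeration: 17).

|A - A| = 17


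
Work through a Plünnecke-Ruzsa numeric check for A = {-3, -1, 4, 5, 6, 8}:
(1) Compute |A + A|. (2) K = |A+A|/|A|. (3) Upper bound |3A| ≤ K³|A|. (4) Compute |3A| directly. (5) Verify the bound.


|A| = 6.
Step 1: Compute A + A by enumerating all 36 pairs.
A + A = {-6, -4, -2, 1, 2, 3, 4, 5, 7, 8, 9, 10, 11, 12, 13, 14, 16}, so |A + A| = 17.
Step 2: Doubling constant K = |A + A|/|A| = 17/6 = 17/6 ≈ 2.8333.
Step 3: Plünnecke-Ruzsa gives |3A| ≤ K³·|A| = (2.8333)³ · 6 ≈ 136.4722.
Step 4: Compute 3A = A + A + A directly by enumerating all triples (a,b,c) ∈ A³; |3A| = 30.
Step 5: Check 30 ≤ 136.4722? Yes ✓.

K = 17/6, Plünnecke-Ruzsa bound K³|A| ≈ 136.4722, |3A| = 30, inequality holds.


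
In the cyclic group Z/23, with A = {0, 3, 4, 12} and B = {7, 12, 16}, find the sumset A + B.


Work in Z/23Z: reduce every sum a + b modulo 23.
Enumerate all 12 pairs:
a = 0: 0+7=7, 0+12=12, 0+16=16
a = 3: 3+7=10, 3+12=15, 3+16=19
a = 4: 4+7=11, 4+12=16, 4+16=20
a = 12: 12+7=19, 12+12=1, 12+16=5
Distinct residues collected: {1, 5, 7, 10, 11, 12, 15, 16, 19, 20}
|A + B| = 10 (out of 23 total residues).

A + B = {1, 5, 7, 10, 11, 12, 15, 16, 19, 20}


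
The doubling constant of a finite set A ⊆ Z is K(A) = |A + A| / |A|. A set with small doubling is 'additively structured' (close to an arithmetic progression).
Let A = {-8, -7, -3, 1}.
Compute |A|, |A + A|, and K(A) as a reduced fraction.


|A| = 4.
Compute A + A by enumerating all 16 pairs.
A + A = {-16, -15, -14, -11, -10, -7, -6, -2, 2}, so |A + A| = 9.
K = |A + A| / |A| = 9/4 (already in lowest terms) ≈ 2.2500.
Reference: AP of size 4 gives K = 7/4 ≈ 1.7500; a fully generic set of size 4 gives K ≈ 2.5000.

|A| = 4, |A + A| = 9, K = 9/4.


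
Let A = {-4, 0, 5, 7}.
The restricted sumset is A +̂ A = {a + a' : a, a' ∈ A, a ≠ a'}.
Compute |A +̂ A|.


Restricted sumset: A +̂ A = {a + a' : a ∈ A, a' ∈ A, a ≠ a'}.
Equivalently, take A + A and drop any sum 2a that is achievable ONLY as a + a for a ∈ A (i.e. sums representable only with equal summands).
Enumerate pairs (a, a') with a < a' (symmetric, so each unordered pair gives one sum; this covers all a ≠ a'):
  -4 + 0 = -4
  -4 + 5 = 1
  -4 + 7 = 3
  0 + 5 = 5
  0 + 7 = 7
  5 + 7 = 12
Collected distinct sums: {-4, 1, 3, 5, 7, 12}
|A +̂ A| = 6
(Reference bound: |A +̂ A| ≥ 2|A| - 3 for |A| ≥ 2, with |A| = 4 giving ≥ 5.)

|A +̂ A| = 6


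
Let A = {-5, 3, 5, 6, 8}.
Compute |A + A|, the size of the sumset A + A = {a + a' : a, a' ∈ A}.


A + A = {a + a' : a, a' ∈ A}; |A| = 5.
General bounds: 2|A| - 1 ≤ |A + A| ≤ |A|(|A|+1)/2, i.e. 9 ≤ |A + A| ≤ 15.
Lower bound 2|A|-1 is attained iff A is an arithmetic progression.
Enumerate sums a + a' for a ≤ a' (symmetric, so this suffices):
a = -5: -5+-5=-10, -5+3=-2, -5+5=0, -5+6=1, -5+8=3
a = 3: 3+3=6, 3+5=8, 3+6=9, 3+8=11
a = 5: 5+5=10, 5+6=11, 5+8=13
a = 6: 6+6=12, 6+8=14
a = 8: 8+8=16
Distinct sums: {-10, -2, 0, 1, 3, 6, 8, 9, 10, 11, 12, 13, 14, 16}
|A + A| = 14

|A + A| = 14


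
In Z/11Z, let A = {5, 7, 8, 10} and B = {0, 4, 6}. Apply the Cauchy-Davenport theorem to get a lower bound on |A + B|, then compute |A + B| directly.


Cauchy-Davenport: |A + B| ≥ min(p, |A| + |B| - 1) for A, B nonempty in Z/pZ.
|A| = 4, |B| = 3, p = 11.
CD lower bound = min(11, 4 + 3 - 1) = min(11, 6) = 6.
Compute A + B mod 11 directly:
a = 5: 5+0=5, 5+4=9, 5+6=0
a = 7: 7+0=7, 7+4=0, 7+6=2
a = 8: 8+0=8, 8+4=1, 8+6=3
a = 10: 10+0=10, 10+4=3, 10+6=5
A + B = {0, 1, 2, 3, 5, 7, 8, 9, 10}, so |A + B| = 9.
Verify: 9 ≥ 6? Yes ✓.

CD lower bound = 6, actual |A + B| = 9.


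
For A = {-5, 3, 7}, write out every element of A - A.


A - A = {a - a' : a, a' ∈ A}.
Compute a - a' for each ordered pair (a, a'):
a = -5: -5--5=0, -5-3=-8, -5-7=-12
a = 3: 3--5=8, 3-3=0, 3-7=-4
a = 7: 7--5=12, 7-3=4, 7-7=0
Collecting distinct values (and noting 0 appears from a-a):
A - A = {-12, -8, -4, 0, 4, 8, 12}
|A - A| = 7

A - A = {-12, -8, -4, 0, 4, 8, 12}


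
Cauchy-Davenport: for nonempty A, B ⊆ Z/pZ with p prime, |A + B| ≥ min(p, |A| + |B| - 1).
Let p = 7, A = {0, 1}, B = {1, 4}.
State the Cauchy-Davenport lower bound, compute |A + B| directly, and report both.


Cauchy-Davenport: |A + B| ≥ min(p, |A| + |B| - 1) for A, B nonempty in Z/pZ.
|A| = 2, |B| = 2, p = 7.
CD lower bound = min(7, 2 + 2 - 1) = min(7, 3) = 3.
Compute A + B mod 7 directly:
a = 0: 0+1=1, 0+4=4
a = 1: 1+1=2, 1+4=5
A + B = {1, 2, 4, 5}, so |A + B| = 4.
Verify: 4 ≥ 3? Yes ✓.

CD lower bound = 3, actual |A + B| = 4.


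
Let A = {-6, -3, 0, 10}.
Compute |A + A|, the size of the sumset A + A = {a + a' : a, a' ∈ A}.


A + A = {a + a' : a, a' ∈ A}; |A| = 4.
General bounds: 2|A| - 1 ≤ |A + A| ≤ |A|(|A|+1)/2, i.e. 7 ≤ |A + A| ≤ 10.
Lower bound 2|A|-1 is attained iff A is an arithmetic progression.
Enumerate sums a + a' for a ≤ a' (symmetric, so this suffices):
a = -6: -6+-6=-12, -6+-3=-9, -6+0=-6, -6+10=4
a = -3: -3+-3=-6, -3+0=-3, -3+10=7
a = 0: 0+0=0, 0+10=10
a = 10: 10+10=20
Distinct sums: {-12, -9, -6, -3, 0, 4, 7, 10, 20}
|A + A| = 9

|A + A| = 9


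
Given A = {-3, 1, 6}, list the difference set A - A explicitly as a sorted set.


A - A = {a - a' : a, a' ∈ A}.
Compute a - a' for each ordered pair (a, a'):
a = -3: -3--3=0, -3-1=-4, -3-6=-9
a = 1: 1--3=4, 1-1=0, 1-6=-5
a = 6: 6--3=9, 6-1=5, 6-6=0
Collecting distinct values (and noting 0 appears from a-a):
A - A = {-9, -5, -4, 0, 4, 5, 9}
|A - A| = 7

A - A = {-9, -5, -4, 0, 4, 5, 9}


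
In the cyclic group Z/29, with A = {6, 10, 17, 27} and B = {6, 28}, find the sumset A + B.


Work in Z/29Z: reduce every sum a + b modulo 29.
Enumerate all 8 pairs:
a = 6: 6+6=12, 6+28=5
a = 10: 10+6=16, 10+28=9
a = 17: 17+6=23, 17+28=16
a = 27: 27+6=4, 27+28=26
Distinct residues collected: {4, 5, 9, 12, 16, 23, 26}
|A + B| = 7 (out of 29 total residues).

A + B = {4, 5, 9, 12, 16, 23, 26}


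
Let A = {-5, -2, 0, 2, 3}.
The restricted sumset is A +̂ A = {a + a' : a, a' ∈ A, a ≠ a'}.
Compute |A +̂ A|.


Restricted sumset: A +̂ A = {a + a' : a ∈ A, a' ∈ A, a ≠ a'}.
Equivalently, take A + A and drop any sum 2a that is achievable ONLY as a + a for a ∈ A (i.e. sums representable only with equal summands).
Enumerate pairs (a, a') with a < a' (symmetric, so each unordered pair gives one sum; this covers all a ≠ a'):
  -5 + -2 = -7
  -5 + 0 = -5
  -5 + 2 = -3
  -5 + 3 = -2
  -2 + 0 = -2
  -2 + 2 = 0
  -2 + 3 = 1
  0 + 2 = 2
  0 + 3 = 3
  2 + 3 = 5
Collected distinct sums: {-7, -5, -3, -2, 0, 1, 2, 3, 5}
|A +̂ A| = 9
(Reference bound: |A +̂ A| ≥ 2|A| - 3 for |A| ≥ 2, with |A| = 5 giving ≥ 7.)

|A +̂ A| = 9


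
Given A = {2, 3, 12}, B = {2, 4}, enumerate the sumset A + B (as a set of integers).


A + B = {a + b : a ∈ A, b ∈ B}.
Enumerate all |A|·|B| = 3·2 = 6 pairs (a, b) and collect distinct sums.
a = 2: 2+2=4, 2+4=6
a = 3: 3+2=5, 3+4=7
a = 12: 12+2=14, 12+4=16
Collecting distinct sums: A + B = {4, 5, 6, 7, 14, 16}
|A + B| = 6

A + B = {4, 5, 6, 7, 14, 16}


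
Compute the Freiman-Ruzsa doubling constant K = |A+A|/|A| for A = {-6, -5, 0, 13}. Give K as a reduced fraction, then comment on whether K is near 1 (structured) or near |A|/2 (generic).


|A| = 4.
Compute A + A by enumerating all 16 pairs.
A + A = {-12, -11, -10, -6, -5, 0, 7, 8, 13, 26}, so |A + A| = 10.
K = |A + A| / |A| = 10/4 = 5/2 ≈ 2.5000.
Reference: AP of size 4 gives K = 7/4 ≈ 1.7500; a fully generic set of size 4 gives K ≈ 2.5000.

|A| = 4, |A + A| = 10, K = 10/4 = 5/2.


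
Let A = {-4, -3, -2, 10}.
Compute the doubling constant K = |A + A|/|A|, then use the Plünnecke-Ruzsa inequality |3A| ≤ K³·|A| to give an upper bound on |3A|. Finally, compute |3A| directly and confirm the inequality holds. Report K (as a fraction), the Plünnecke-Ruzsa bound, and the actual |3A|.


|A| = 4.
Step 1: Compute A + A by enumerating all 16 pairs.
A + A = {-8, -7, -6, -5, -4, 6, 7, 8, 20}, so |A + A| = 9.
Step 2: Doubling constant K = |A + A|/|A| = 9/4 = 9/4 ≈ 2.2500.
Step 3: Plünnecke-Ruzsa gives |3A| ≤ K³·|A| = (2.2500)³ · 4 ≈ 45.5625.
Step 4: Compute 3A = A + A + A directly by enumerating all triples (a,b,c) ∈ A³; |3A| = 16.
Step 5: Check 16 ≤ 45.5625? Yes ✓.

K = 9/4, Plünnecke-Ruzsa bound K³|A| ≈ 45.5625, |3A| = 16, inequality holds.


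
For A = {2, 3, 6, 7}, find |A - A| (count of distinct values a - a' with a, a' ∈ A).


A - A = {a - a' : a, a' ∈ A}; |A| = 4.
Bounds: 2|A|-1 ≤ |A - A| ≤ |A|² - |A| + 1, i.e. 7 ≤ |A - A| ≤ 13.
Note: 0 ∈ A - A always (from a - a). The set is symmetric: if d ∈ A - A then -d ∈ A - A.
Enumerate nonzero differences d = a - a' with a > a' (then include -d):
Positive differences: {1, 3, 4, 5}
Full difference set: {0} ∪ (positive diffs) ∪ (negative diffs).
|A - A| = 1 + 2·4 = 9 (matches direct enumeration: 9).

|A - A| = 9


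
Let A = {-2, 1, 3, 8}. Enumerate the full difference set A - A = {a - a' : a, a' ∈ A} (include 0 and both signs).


A - A = {a - a' : a, a' ∈ A}.
Compute a - a' for each ordered pair (a, a'):
a = -2: -2--2=0, -2-1=-3, -2-3=-5, -2-8=-10
a = 1: 1--2=3, 1-1=0, 1-3=-2, 1-8=-7
a = 3: 3--2=5, 3-1=2, 3-3=0, 3-8=-5
a = 8: 8--2=10, 8-1=7, 8-3=5, 8-8=0
Collecting distinct values (and noting 0 appears from a-a):
A - A = {-10, -7, -5, -3, -2, 0, 2, 3, 5, 7, 10}
|A - A| = 11

A - A = {-10, -7, -5, -3, -2, 0, 2, 3, 5, 7, 10}


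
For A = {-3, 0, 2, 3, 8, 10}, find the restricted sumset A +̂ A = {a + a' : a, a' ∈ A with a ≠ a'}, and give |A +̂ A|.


Restricted sumset: A +̂ A = {a + a' : a ∈ A, a' ∈ A, a ≠ a'}.
Equivalently, take A + A and drop any sum 2a that is achievable ONLY as a + a for a ∈ A (i.e. sums representable only with equal summands).
Enumerate pairs (a, a') with a < a' (symmetric, so each unordered pair gives one sum; this covers all a ≠ a'):
  -3 + 0 = -3
  -3 + 2 = -1
  -3 + 3 = 0
  -3 + 8 = 5
  -3 + 10 = 7
  0 + 2 = 2
  0 + 3 = 3
  0 + 8 = 8
  0 + 10 = 10
  2 + 3 = 5
  2 + 8 = 10
  2 + 10 = 12
  3 + 8 = 11
  3 + 10 = 13
  8 + 10 = 18
Collected distinct sums: {-3, -1, 0, 2, 3, 5, 7, 8, 10, 11, 12, 13, 18}
|A +̂ A| = 13
(Reference bound: |A +̂ A| ≥ 2|A| - 3 for |A| ≥ 2, with |A| = 6 giving ≥ 9.)

|A +̂ A| = 13


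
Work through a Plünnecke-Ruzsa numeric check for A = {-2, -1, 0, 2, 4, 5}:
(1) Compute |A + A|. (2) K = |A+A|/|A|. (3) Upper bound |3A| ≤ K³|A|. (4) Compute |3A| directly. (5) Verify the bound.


|A| = 6.
Step 1: Compute A + A by enumerating all 36 pairs.
A + A = {-4, -3, -2, -1, 0, 1, 2, 3, 4, 5, 6, 7, 8, 9, 10}, so |A + A| = 15.
Step 2: Doubling constant K = |A + A|/|A| = 15/6 = 15/6 ≈ 2.5000.
Step 3: Plünnecke-Ruzsa gives |3A| ≤ K³·|A| = (2.5000)³ · 6 ≈ 93.7500.
Step 4: Compute 3A = A + A + A directly by enumerating all triples (a,b,c) ∈ A³; |3A| = 22.
Step 5: Check 22 ≤ 93.7500? Yes ✓.

K = 15/6, Plünnecke-Ruzsa bound K³|A| ≈ 93.7500, |3A| = 22, inequality holds.


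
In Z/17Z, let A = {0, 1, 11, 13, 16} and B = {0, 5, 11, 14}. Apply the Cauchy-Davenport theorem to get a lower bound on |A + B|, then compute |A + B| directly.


Cauchy-Davenport: |A + B| ≥ min(p, |A| + |B| - 1) for A, B nonempty in Z/pZ.
|A| = 5, |B| = 4, p = 17.
CD lower bound = min(17, 5 + 4 - 1) = min(17, 8) = 8.
Compute A + B mod 17 directly:
a = 0: 0+0=0, 0+5=5, 0+11=11, 0+14=14
a = 1: 1+0=1, 1+5=6, 1+11=12, 1+14=15
a = 11: 11+0=11, 11+5=16, 11+11=5, 11+14=8
a = 13: 13+0=13, 13+5=1, 13+11=7, 13+14=10
a = 16: 16+0=16, 16+5=4, 16+11=10, 16+14=13
A + B = {0, 1, 4, 5, 6, 7, 8, 10, 11, 12, 13, 14, 15, 16}, so |A + B| = 14.
Verify: 14 ≥ 8? Yes ✓.

CD lower bound = 8, actual |A + B| = 14.


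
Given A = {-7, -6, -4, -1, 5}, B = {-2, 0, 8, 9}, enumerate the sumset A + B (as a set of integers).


A + B = {a + b : a ∈ A, b ∈ B}.
Enumerate all |A|·|B| = 5·4 = 20 pairs (a, b) and collect distinct sums.
a = -7: -7+-2=-9, -7+0=-7, -7+8=1, -7+9=2
a = -6: -6+-2=-8, -6+0=-6, -6+8=2, -6+9=3
a = -4: -4+-2=-6, -4+0=-4, -4+8=4, -4+9=5
a = -1: -1+-2=-3, -1+0=-1, -1+8=7, -1+9=8
a = 5: 5+-2=3, 5+0=5, 5+8=13, 5+9=14
Collecting distinct sums: A + B = {-9, -8, -7, -6, -4, -3, -1, 1, 2, 3, 4, 5, 7, 8, 13, 14}
|A + B| = 16

A + B = {-9, -8, -7, -6, -4, -3, -1, 1, 2, 3, 4, 5, 7, 8, 13, 14}


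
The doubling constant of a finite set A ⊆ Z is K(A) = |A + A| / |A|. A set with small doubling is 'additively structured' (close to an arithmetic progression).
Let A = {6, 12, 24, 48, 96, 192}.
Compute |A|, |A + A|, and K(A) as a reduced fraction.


|A| = 6.
Compute A + A by enumerating all 36 pairs.
A + A = {12, 18, 24, 30, 36, 48, 54, 60, 72, 96, 102, 108, 120, 144, 192, 198, 204, 216, 240, 288, 384}, so |A + A| = 21.
K = |A + A| / |A| = 21/6 = 7/2 ≈ 3.5000.
Reference: AP of size 6 gives K = 11/6 ≈ 1.8333; a fully generic set of size 6 gives K ≈ 3.5000.

|A| = 6, |A + A| = 21, K = 21/6 = 7/2.


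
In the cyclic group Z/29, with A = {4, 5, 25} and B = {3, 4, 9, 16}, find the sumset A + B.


Work in Z/29Z: reduce every sum a + b modulo 29.
Enumerate all 12 pairs:
a = 4: 4+3=7, 4+4=8, 4+9=13, 4+16=20
a = 5: 5+3=8, 5+4=9, 5+9=14, 5+16=21
a = 25: 25+3=28, 25+4=0, 25+9=5, 25+16=12
Distinct residues collected: {0, 5, 7, 8, 9, 12, 13, 14, 20, 21, 28}
|A + B| = 11 (out of 29 total residues).

A + B = {0, 5, 7, 8, 9, 12, 13, 14, 20, 21, 28}


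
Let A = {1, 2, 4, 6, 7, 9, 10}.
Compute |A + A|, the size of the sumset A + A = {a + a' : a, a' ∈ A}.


A + A = {a + a' : a, a' ∈ A}; |A| = 7.
General bounds: 2|A| - 1 ≤ |A + A| ≤ |A|(|A|+1)/2, i.e. 13 ≤ |A + A| ≤ 28.
Lower bound 2|A|-1 is attained iff A is an arithmetic progression.
Enumerate sums a + a' for a ≤ a' (symmetric, so this suffices):
a = 1: 1+1=2, 1+2=3, 1+4=5, 1+6=7, 1+7=8, 1+9=10, 1+10=11
a = 2: 2+2=4, 2+4=6, 2+6=8, 2+7=9, 2+9=11, 2+10=12
a = 4: 4+4=8, 4+6=10, 4+7=11, 4+9=13, 4+10=14
a = 6: 6+6=12, 6+7=13, 6+9=15, 6+10=16
a = 7: 7+7=14, 7+9=16, 7+10=17
a = 9: 9+9=18, 9+10=19
a = 10: 10+10=20
Distinct sums: {2, 3, 4, 5, 6, 7, 8, 9, 10, 11, 12, 13, 14, 15, 16, 17, 18, 19, 20}
|A + A| = 19

|A + A| = 19


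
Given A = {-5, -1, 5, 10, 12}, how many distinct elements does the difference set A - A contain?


A - A = {a - a' : a, a' ∈ A}; |A| = 5.
Bounds: 2|A|-1 ≤ |A - A| ≤ |A|² - |A| + 1, i.e. 9 ≤ |A - A| ≤ 21.
Note: 0 ∈ A - A always (from a - a). The set is symmetric: if d ∈ A - A then -d ∈ A - A.
Enumerate nonzero differences d = a - a' with a > a' (then include -d):
Positive differences: {2, 4, 5, 6, 7, 10, 11, 13, 15, 17}
Full difference set: {0} ∪ (positive diffs) ∪ (negative diffs).
|A - A| = 1 + 2·10 = 21 (matches direct enumeration: 21).

|A - A| = 21


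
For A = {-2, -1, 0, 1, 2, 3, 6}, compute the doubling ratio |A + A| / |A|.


|A| = 7.
Compute A + A by enumerating all 49 pairs.
A + A = {-4, -3, -2, -1, 0, 1, 2, 3, 4, 5, 6, 7, 8, 9, 12}, so |A + A| = 15.
K = |A + A| / |A| = 15/7 (already in lowest terms) ≈ 2.1429.
Reference: AP of size 7 gives K = 13/7 ≈ 1.8571; a fully generic set of size 7 gives K ≈ 4.0000.

|A| = 7, |A + A| = 15, K = 15/7.


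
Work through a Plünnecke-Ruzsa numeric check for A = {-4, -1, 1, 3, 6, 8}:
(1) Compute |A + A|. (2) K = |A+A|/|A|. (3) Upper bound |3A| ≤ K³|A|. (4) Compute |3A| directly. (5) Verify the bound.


|A| = 6.
Step 1: Compute A + A by enumerating all 36 pairs.
A + A = {-8, -5, -3, -2, -1, 0, 2, 4, 5, 6, 7, 9, 11, 12, 14, 16}, so |A + A| = 16.
Step 2: Doubling constant K = |A + A|/|A| = 16/6 = 16/6 ≈ 2.6667.
Step 3: Plünnecke-Ruzsa gives |3A| ≤ K³·|A| = (2.6667)³ · 6 ≈ 113.7778.
Step 4: Compute 3A = A + A + A directly by enumerating all triples (a,b,c) ∈ A³; |3A| = 31.
Step 5: Check 31 ≤ 113.7778? Yes ✓.

K = 16/6, Plünnecke-Ruzsa bound K³|A| ≈ 113.7778, |3A| = 31, inequality holds.


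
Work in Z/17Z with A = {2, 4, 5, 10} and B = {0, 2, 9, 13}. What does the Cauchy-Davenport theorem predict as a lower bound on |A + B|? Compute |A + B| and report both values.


Cauchy-Davenport: |A + B| ≥ min(p, |A| + |B| - 1) for A, B nonempty in Z/pZ.
|A| = 4, |B| = 4, p = 17.
CD lower bound = min(17, 4 + 4 - 1) = min(17, 7) = 7.
Compute A + B mod 17 directly:
a = 2: 2+0=2, 2+2=4, 2+9=11, 2+13=15
a = 4: 4+0=4, 4+2=6, 4+9=13, 4+13=0
a = 5: 5+0=5, 5+2=7, 5+9=14, 5+13=1
a = 10: 10+0=10, 10+2=12, 10+9=2, 10+13=6
A + B = {0, 1, 2, 4, 5, 6, 7, 10, 11, 12, 13, 14, 15}, so |A + B| = 13.
Verify: 13 ≥ 7? Yes ✓.

CD lower bound = 7, actual |A + B| = 13.


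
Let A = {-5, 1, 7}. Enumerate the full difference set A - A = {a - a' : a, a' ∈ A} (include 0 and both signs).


A - A = {a - a' : a, a' ∈ A}.
Compute a - a' for each ordered pair (a, a'):
a = -5: -5--5=0, -5-1=-6, -5-7=-12
a = 1: 1--5=6, 1-1=0, 1-7=-6
a = 7: 7--5=12, 7-1=6, 7-7=0
Collecting distinct values (and noting 0 appears from a-a):
A - A = {-12, -6, 0, 6, 12}
|A - A| = 5

A - A = {-12, -6, 0, 6, 12}


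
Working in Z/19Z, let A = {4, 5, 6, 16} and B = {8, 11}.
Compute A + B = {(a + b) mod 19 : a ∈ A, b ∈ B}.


Work in Z/19Z: reduce every sum a + b modulo 19.
Enumerate all 8 pairs:
a = 4: 4+8=12, 4+11=15
a = 5: 5+8=13, 5+11=16
a = 6: 6+8=14, 6+11=17
a = 16: 16+8=5, 16+11=8
Distinct residues collected: {5, 8, 12, 13, 14, 15, 16, 17}
|A + B| = 8 (out of 19 total residues).

A + B = {5, 8, 12, 13, 14, 15, 16, 17}


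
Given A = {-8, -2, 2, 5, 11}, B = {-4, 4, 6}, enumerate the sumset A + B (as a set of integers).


A + B = {a + b : a ∈ A, b ∈ B}.
Enumerate all |A|·|B| = 5·3 = 15 pairs (a, b) and collect distinct sums.
a = -8: -8+-4=-12, -8+4=-4, -8+6=-2
a = -2: -2+-4=-6, -2+4=2, -2+6=4
a = 2: 2+-4=-2, 2+4=6, 2+6=8
a = 5: 5+-4=1, 5+4=9, 5+6=11
a = 11: 11+-4=7, 11+4=15, 11+6=17
Collecting distinct sums: A + B = {-12, -6, -4, -2, 1, 2, 4, 6, 7, 8, 9, 11, 15, 17}
|A + B| = 14

A + B = {-12, -6, -4, -2, 1, 2, 4, 6, 7, 8, 9, 11, 15, 17}


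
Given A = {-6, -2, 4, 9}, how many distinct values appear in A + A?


A + A = {a + a' : a, a' ∈ A}; |A| = 4.
General bounds: 2|A| - 1 ≤ |A + A| ≤ |A|(|A|+1)/2, i.e. 7 ≤ |A + A| ≤ 10.
Lower bound 2|A|-1 is attained iff A is an arithmetic progression.
Enumerate sums a + a' for a ≤ a' (symmetric, so this suffices):
a = -6: -6+-6=-12, -6+-2=-8, -6+4=-2, -6+9=3
a = -2: -2+-2=-4, -2+4=2, -2+9=7
a = 4: 4+4=8, 4+9=13
a = 9: 9+9=18
Distinct sums: {-12, -8, -4, -2, 2, 3, 7, 8, 13, 18}
|A + A| = 10

|A + A| = 10


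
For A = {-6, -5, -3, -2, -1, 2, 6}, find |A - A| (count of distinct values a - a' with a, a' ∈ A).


A - A = {a - a' : a, a' ∈ A}; |A| = 7.
Bounds: 2|A|-1 ≤ |A - A| ≤ |A|² - |A| + 1, i.e. 13 ≤ |A - A| ≤ 43.
Note: 0 ∈ A - A always (from a - a). The set is symmetric: if d ∈ A - A then -d ∈ A - A.
Enumerate nonzero differences d = a - a' with a > a' (then include -d):
Positive differences: {1, 2, 3, 4, 5, 7, 8, 9, 11, 12}
Full difference set: {0} ∪ (positive diffs) ∪ (negative diffs).
|A - A| = 1 + 2·10 = 21 (matches direct enumeration: 21).

|A - A| = 21


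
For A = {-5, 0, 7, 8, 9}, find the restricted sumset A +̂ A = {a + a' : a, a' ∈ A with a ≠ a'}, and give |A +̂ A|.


Restricted sumset: A +̂ A = {a + a' : a ∈ A, a' ∈ A, a ≠ a'}.
Equivalently, take A + A and drop any sum 2a that is achievable ONLY as a + a for a ∈ A (i.e. sums representable only with equal summands).
Enumerate pairs (a, a') with a < a' (symmetric, so each unordered pair gives one sum; this covers all a ≠ a'):
  -5 + 0 = -5
  -5 + 7 = 2
  -5 + 8 = 3
  -5 + 9 = 4
  0 + 7 = 7
  0 + 8 = 8
  0 + 9 = 9
  7 + 8 = 15
  7 + 9 = 16
  8 + 9 = 17
Collected distinct sums: {-5, 2, 3, 4, 7, 8, 9, 15, 16, 17}
|A +̂ A| = 10
(Reference bound: |A +̂ A| ≥ 2|A| - 3 for |A| ≥ 2, with |A| = 5 giving ≥ 7.)

|A +̂ A| = 10


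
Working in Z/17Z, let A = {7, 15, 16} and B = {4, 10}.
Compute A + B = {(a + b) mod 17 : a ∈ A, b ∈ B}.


Work in Z/17Z: reduce every sum a + b modulo 17.
Enumerate all 6 pairs:
a = 7: 7+4=11, 7+10=0
a = 15: 15+4=2, 15+10=8
a = 16: 16+4=3, 16+10=9
Distinct residues collected: {0, 2, 3, 8, 9, 11}
|A + B| = 6 (out of 17 total residues).

A + B = {0, 2, 3, 8, 9, 11}


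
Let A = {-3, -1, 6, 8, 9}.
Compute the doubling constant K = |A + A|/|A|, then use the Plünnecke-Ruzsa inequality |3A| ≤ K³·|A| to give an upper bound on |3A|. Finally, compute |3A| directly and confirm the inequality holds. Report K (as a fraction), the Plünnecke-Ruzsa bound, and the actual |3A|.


|A| = 5.
Step 1: Compute A + A by enumerating all 25 pairs.
A + A = {-6, -4, -2, 3, 5, 6, 7, 8, 12, 14, 15, 16, 17, 18}, so |A + A| = 14.
Step 2: Doubling constant K = |A + A|/|A| = 14/5 = 14/5 ≈ 2.8000.
Step 3: Plünnecke-Ruzsa gives |3A| ≤ K³·|A| = (2.8000)³ · 5 ≈ 109.7600.
Step 4: Compute 3A = A + A + A directly by enumerating all triples (a,b,c) ∈ A³; |3A| = 28.
Step 5: Check 28 ≤ 109.7600? Yes ✓.

K = 14/5, Plünnecke-Ruzsa bound K³|A| ≈ 109.7600, |3A| = 28, inequality holds.


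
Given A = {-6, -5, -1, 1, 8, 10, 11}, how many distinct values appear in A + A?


A + A = {a + a' : a, a' ∈ A}; |A| = 7.
General bounds: 2|A| - 1 ≤ |A + A| ≤ |A|(|A|+1)/2, i.e. 13 ≤ |A + A| ≤ 28.
Lower bound 2|A|-1 is attained iff A is an arithmetic progression.
Enumerate sums a + a' for a ≤ a' (symmetric, so this suffices):
a = -6: -6+-6=-12, -6+-5=-11, -6+-1=-7, -6+1=-5, -6+8=2, -6+10=4, -6+11=5
a = -5: -5+-5=-10, -5+-1=-6, -5+1=-4, -5+8=3, -5+10=5, -5+11=6
a = -1: -1+-1=-2, -1+1=0, -1+8=7, -1+10=9, -1+11=10
a = 1: 1+1=2, 1+8=9, 1+10=11, 1+11=12
a = 8: 8+8=16, 8+10=18, 8+11=19
a = 10: 10+10=20, 10+11=21
a = 11: 11+11=22
Distinct sums: {-12, -11, -10, -7, -6, -5, -4, -2, 0, 2, 3, 4, 5, 6, 7, 9, 10, 11, 12, 16, 18, 19, 20, 21, 22}
|A + A| = 25

|A + A| = 25


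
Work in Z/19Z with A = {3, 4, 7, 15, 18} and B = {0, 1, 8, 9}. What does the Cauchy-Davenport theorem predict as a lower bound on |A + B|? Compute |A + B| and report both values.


Cauchy-Davenport: |A + B| ≥ min(p, |A| + |B| - 1) for A, B nonempty in Z/pZ.
|A| = 5, |B| = 4, p = 19.
CD lower bound = min(19, 5 + 4 - 1) = min(19, 8) = 8.
Compute A + B mod 19 directly:
a = 3: 3+0=3, 3+1=4, 3+8=11, 3+9=12
a = 4: 4+0=4, 4+1=5, 4+8=12, 4+9=13
a = 7: 7+0=7, 7+1=8, 7+8=15, 7+9=16
a = 15: 15+0=15, 15+1=16, 15+8=4, 15+9=5
a = 18: 18+0=18, 18+1=0, 18+8=7, 18+9=8
A + B = {0, 3, 4, 5, 7, 8, 11, 12, 13, 15, 16, 18}, so |A + B| = 12.
Verify: 12 ≥ 8? Yes ✓.

CD lower bound = 8, actual |A + B| = 12.


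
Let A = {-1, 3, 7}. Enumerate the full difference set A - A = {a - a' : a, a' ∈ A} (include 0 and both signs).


A - A = {a - a' : a, a' ∈ A}.
Compute a - a' for each ordered pair (a, a'):
a = -1: -1--1=0, -1-3=-4, -1-7=-8
a = 3: 3--1=4, 3-3=0, 3-7=-4
a = 7: 7--1=8, 7-3=4, 7-7=0
Collecting distinct values (and noting 0 appears from a-a):
A - A = {-8, -4, 0, 4, 8}
|A - A| = 5

A - A = {-8, -4, 0, 4, 8}


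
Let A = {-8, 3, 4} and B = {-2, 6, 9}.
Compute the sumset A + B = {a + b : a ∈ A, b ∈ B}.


A + B = {a + b : a ∈ A, b ∈ B}.
Enumerate all |A|·|B| = 3·3 = 9 pairs (a, b) and collect distinct sums.
a = -8: -8+-2=-10, -8+6=-2, -8+9=1
a = 3: 3+-2=1, 3+6=9, 3+9=12
a = 4: 4+-2=2, 4+6=10, 4+9=13
Collecting distinct sums: A + B = {-10, -2, 1, 2, 9, 10, 12, 13}
|A + B| = 8

A + B = {-10, -2, 1, 2, 9, 10, 12, 13}


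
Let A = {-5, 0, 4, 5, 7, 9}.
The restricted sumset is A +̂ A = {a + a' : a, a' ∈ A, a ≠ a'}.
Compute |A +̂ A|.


Restricted sumset: A +̂ A = {a + a' : a ∈ A, a' ∈ A, a ≠ a'}.
Equivalently, take A + A and drop any sum 2a that is achievable ONLY as a + a for a ∈ A (i.e. sums representable only with equal summands).
Enumerate pairs (a, a') with a < a' (symmetric, so each unordered pair gives one sum; this covers all a ≠ a'):
  -5 + 0 = -5
  -5 + 4 = -1
  -5 + 5 = 0
  -5 + 7 = 2
  -5 + 9 = 4
  0 + 4 = 4
  0 + 5 = 5
  0 + 7 = 7
  0 + 9 = 9
  4 + 5 = 9
  4 + 7 = 11
  4 + 9 = 13
  5 + 7 = 12
  5 + 9 = 14
  7 + 9 = 16
Collected distinct sums: {-5, -1, 0, 2, 4, 5, 7, 9, 11, 12, 13, 14, 16}
|A +̂ A| = 13
(Reference bound: |A +̂ A| ≥ 2|A| - 3 for |A| ≥ 2, with |A| = 6 giving ≥ 9.)

|A +̂ A| = 13
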